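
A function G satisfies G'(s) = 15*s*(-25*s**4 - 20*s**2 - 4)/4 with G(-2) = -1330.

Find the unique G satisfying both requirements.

G(s) = ((-5*s**2 - 2)**3 + 8)/8

The substitution u = -5*s**2/2 - 1 works: G'(s) is exactly (dG/du)*(du/ds) for that inner function.
A general antiderivative is (-5*s**2/2 - 1)**3 + C.
The condition gives C = -1330 - (-1331) = 1.
So G(s) = ((-5*s**2 - 2)**3 + 8)/8.
Check: d/ds[((-5*s**2 - 2)**3 + 8)/8] = -375*s**5/4 - 75*s**3 - 15*s, which equals G'(s).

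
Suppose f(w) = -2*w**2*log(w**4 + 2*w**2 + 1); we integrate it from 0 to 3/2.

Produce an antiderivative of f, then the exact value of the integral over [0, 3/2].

Antiderivative: F(w) = -2*w**3*log(w**4 + 2*w**2 + 1)/3 + 8*w**3/9 - 8*w/3 + 8*atan(w)/3; value = -9*log(169/16)/4 - 1 + 8*atan(3/2)/3

Any candidate F(w) must reproduce f(w) exactly when differentiated.
F(w) = -2*w**3*log(w**4 + 2*w**2 + 1)/3 + 8*w**3/9 - 8*w/3 + 8*atan(w)/3 is an antiderivative of f.
Check: d/dw[-2*w**3*log(w**4 + 2*w**2 + 1)/3 + 8*w**3/9 - 8*w/3 + 8*atan(w)/3] = -2*w**2*log(w**4 + 2*w**2 + 1) = f(w).
F(3/2) = -9*log(169/16)/4 - 1 + 8*atan(3/2)/3; F(0) = 0.
Integral = F(3/2) - F(0) = -9*log(169/16)/4 - 1 + 8*atan(3/2)/3.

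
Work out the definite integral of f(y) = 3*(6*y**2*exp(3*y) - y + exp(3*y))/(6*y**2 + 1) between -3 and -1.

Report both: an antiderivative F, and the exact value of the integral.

Antiderivative: F(y) = (4*exp(3*y) - log(3*y**2 + 1/2))/4; value = -log(7/2)/4 - exp(-9) + exp(-3) + log(55/2)/4

A first test for any F(y): its y-derivative must equal f(y) identically.
F(y) = (4*exp(3*y) - log(3*y**2 + 1/2))/4 is an antiderivative of f.
Check: d/dy[(4*exp(3*y) - log(3*y**2 + 1/2))/4] = (18*y**2*exp(3*y) - 3*y + 3*exp(3*y))/(6*y**2 + 1), which equals f(y).
F(-1) = -log(7/2)/4 + exp(-3); F(-3) = -log(55/2)/4 + exp(-9).
Integral = F(-1) - F(-3) = -log(7/2)/4 - exp(-9) + exp(-3) + log(55/2)/4.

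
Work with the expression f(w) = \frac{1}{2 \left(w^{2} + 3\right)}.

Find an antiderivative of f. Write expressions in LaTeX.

An antiderivative is F(w) = \frac{\sqrt{3} \operatorname{atan}{\left(\frac{\sqrt{3} w}{3} \right)}}{6}.

Any candidate F(w) must reproduce f(w) exactly when differentiated.
Check: d/dw[\frac{\sqrt{3} \operatorname{atan}{\left(\frac{\sqrt{3} w}{3} \right)}}{6}] = \frac{1}{2 w^{2} + 6}, which equals f(w).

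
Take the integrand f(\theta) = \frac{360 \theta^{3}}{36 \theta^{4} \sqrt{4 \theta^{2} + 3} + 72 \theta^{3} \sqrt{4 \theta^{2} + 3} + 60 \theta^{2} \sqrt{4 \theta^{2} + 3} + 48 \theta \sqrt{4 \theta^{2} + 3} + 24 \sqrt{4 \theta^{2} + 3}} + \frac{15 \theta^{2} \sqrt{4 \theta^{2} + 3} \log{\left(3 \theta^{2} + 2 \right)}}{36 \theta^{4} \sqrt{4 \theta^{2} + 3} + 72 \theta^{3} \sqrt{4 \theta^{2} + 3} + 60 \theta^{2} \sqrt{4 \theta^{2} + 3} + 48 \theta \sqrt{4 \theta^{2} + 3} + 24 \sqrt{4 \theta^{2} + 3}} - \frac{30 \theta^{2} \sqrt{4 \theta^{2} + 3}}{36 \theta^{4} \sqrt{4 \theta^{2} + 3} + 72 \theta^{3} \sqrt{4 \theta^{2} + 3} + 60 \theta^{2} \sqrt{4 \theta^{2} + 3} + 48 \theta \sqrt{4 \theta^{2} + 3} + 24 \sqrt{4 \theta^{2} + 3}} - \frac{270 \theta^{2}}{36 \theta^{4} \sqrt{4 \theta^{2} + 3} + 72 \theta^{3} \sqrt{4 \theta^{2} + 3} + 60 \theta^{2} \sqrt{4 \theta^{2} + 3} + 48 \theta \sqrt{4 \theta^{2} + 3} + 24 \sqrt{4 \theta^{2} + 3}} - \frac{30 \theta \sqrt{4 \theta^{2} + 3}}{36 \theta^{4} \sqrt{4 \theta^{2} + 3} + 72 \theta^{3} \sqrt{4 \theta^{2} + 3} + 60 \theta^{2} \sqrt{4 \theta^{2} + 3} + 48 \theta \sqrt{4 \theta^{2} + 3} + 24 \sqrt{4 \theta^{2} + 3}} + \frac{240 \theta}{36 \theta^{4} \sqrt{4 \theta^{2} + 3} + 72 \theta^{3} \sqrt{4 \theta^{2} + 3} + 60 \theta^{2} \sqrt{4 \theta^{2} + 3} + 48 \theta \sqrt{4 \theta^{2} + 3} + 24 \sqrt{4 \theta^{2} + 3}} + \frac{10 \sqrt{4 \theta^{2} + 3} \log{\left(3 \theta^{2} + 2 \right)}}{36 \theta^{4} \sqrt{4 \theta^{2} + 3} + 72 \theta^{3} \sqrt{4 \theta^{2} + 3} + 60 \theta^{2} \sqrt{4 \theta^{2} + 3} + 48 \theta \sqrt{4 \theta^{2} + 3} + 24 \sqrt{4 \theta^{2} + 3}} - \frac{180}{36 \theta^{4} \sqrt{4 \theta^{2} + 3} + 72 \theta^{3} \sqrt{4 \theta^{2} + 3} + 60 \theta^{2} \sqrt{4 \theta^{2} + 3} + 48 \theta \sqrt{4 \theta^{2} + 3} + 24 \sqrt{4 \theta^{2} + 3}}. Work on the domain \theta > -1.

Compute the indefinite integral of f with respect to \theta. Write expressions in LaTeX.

F(\theta) = - \frac{5 \left(- 2 \sqrt{4 \theta^{2} + 3} + \frac{\log{\left(3 \theta^{2} + 2 \right)}}{3}\right)}{2 \left(2 \theta + 2\right)} + C

Recognize the product-rule pattern: f = u'v + uv' with u = - \frac{5}{2 \left(2 \theta + 2\right)}, v = - 2 \sqrt{4 \theta^{2} + 3} + \frac{\log{\left(3 \theta^{2} + 2 \right)}}{3}, so integration by parts undoes it.
Check: d/d\theta[- \frac{5 \left(- 2 \sqrt{4 \theta^{2} + 3} + \frac{\log{\left(3 \theta^{2} + 2 \right)}}{3}\right)}{2 \left(2 \theta + 2\right)}] = \frac{360 \theta^{3} + 15 \theta^{2} \sqrt{4 \theta^{2} + 3} \log{\left(3 \theta^{2} + 2 \right)} - 30 \theta^{2} \sqrt{4 \theta^{2} + 3} - 270 \theta^{2} - 30 \theta \sqrt{4 \theta^{2} + 3} + 240 \theta + 10 \sqrt{4 \theta^{2} + 3} \log{\left(3 \theta^{2} + 2 \right)} - 180}{36 \theta^{4} \sqrt{4 \theta^{2} + 3} + 72 \theta^{3} \sqrt{4 \theta^{2} + 3} + 60 \theta^{2} \sqrt{4 \theta^{2} + 3} + 48 \theta \sqrt{4 \theta^{2} + 3} + 24 \sqrt{4 \theta^{2} + 3}}, which equals f(\theta).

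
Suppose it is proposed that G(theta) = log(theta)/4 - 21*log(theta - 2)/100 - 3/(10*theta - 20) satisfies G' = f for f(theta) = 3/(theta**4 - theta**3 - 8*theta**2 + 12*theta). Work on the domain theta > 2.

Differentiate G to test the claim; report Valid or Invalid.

Invalid: d/dtheta[G] - f = 1/(25*theta + 75), which is not 0.

d/dtheta[G] = (theta**2 - 7*theta + 25)/(25*theta**3 - 100*theta**2 + 100*theta)
d/dtheta[G] - f(theta) = 1/(25*theta + 75) != 0.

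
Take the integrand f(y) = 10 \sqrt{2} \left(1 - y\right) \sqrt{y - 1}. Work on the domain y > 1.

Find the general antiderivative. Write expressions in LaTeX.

Whatever form F(y) takes, F'(y) = f(y) is non-negotiable.
Check: d/dy[- \left(2 y - 2\right)^{\frac{5}{2}}] = - 10 \sqrt{2} y \sqrt{y - 1} + 10 \sqrt{2} \sqrt{y - 1}, which equals f(y).

F(y) = - \left(2 y - 2\right)^{\frac{5}{2}} + C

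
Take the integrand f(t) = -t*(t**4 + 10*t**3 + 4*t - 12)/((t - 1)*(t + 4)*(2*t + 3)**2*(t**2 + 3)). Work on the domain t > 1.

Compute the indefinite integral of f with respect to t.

Factor the denominator ((t - 1)*(t + 4)*(2*t + 3)**2*(t**2 + 3)) and decompose: f = -(835*t - 661)/(3724*(t**2 + 3)) - 3497/(2450*(2*t + 3)) + 747/(350*(2*t + 3)**2) + 1648/(2375*(t + 4)) - 3/(500*(t - 1)); each piece integrates to a log, atan, or power term.
Check: d/dt[(-16758*(2*t + 3)*log(t - 1) - 1993290*(2*t + 3)*log(t + 3/2) + 1938048*(2*t + 3)*log(t + 4) - 313125*(2*t + 3)*log(t**2 + 3) + 165250*sqrt(3)*(2*t + 3)*atan(sqrt(3)*t/3) - 2980530)/(2793000*(2*t + 3))] = (-t**5 - 10*t**4 - 4*t**2 + 12*t)/(4*t**6 + 24*t**5 + 41*t**4 + 51*t**3 + 51*t**2 - 63*t - 108), which equals f(t).

F(t) = (-16758*(2*t + 3)*log(t - 1) - 1993290*(2*t + 3)*log(t + 3/2) + 1938048*(2*t + 3)*log(t + 4) - 313125*(2*t + 3)*log(t**2 + 3) + 165250*sqrt(3)*(2*t + 3)*atan(sqrt(3)*t/3) - 2980530)/(2793000*(2*t + 3)) + C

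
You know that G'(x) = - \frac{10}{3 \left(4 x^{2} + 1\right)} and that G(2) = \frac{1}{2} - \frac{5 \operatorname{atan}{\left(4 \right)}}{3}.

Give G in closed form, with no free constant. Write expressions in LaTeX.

Check a candidate G(x) by differentiating: d/dx[G] must match the given G'(x).
A general antiderivative is - \frac{5 \operatorname{atan}{\left(2 x \right)}}{3} + C.
The condition gives C = \frac{1}{2} - \frac{5 \operatorname{atan}{\left(4 \right)}}{3} - (- \frac{5 \operatorname{atan}{\left(4 \right)}}{3}) = \frac{1}{2}.
So G(x) = \frac{1}{2} - \frac{5 \operatorname{atan}{\left(2 x \right)}}{3}.
Check: d/dx[\frac{1}{2} - \frac{5 \operatorname{atan}{\left(2 x \right)}}{3}] = - \frac{10}{12 x^{2} + 3}, which equals G'(x).

G(x) = \frac{1}{2} - \frac{5 \operatorname{atan}{\left(2 x \right)}}{3}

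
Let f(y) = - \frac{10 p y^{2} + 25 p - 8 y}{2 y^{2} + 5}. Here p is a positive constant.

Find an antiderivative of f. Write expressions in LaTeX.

An antiderivative is F(y) = - 5 p y + 2 \log{\left(2 y^{2} + 5 \right)}.

An antiderivative F(y) passes only if d/dy[F] lands on f(y) exactly.
Check: d/dy[- 5 p y + 2 \log{\left(2 y^{2} + 5 \right)}] = \frac{- 10 p y^{2} - 25 p + 8 y}{2 y^{2} + 5}, which equals f(y).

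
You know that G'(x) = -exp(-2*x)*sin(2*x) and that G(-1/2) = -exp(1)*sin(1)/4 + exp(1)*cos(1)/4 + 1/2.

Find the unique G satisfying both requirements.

G(x) = 1/2 + exp(-2*x)*sin(2*x)/4 + exp(-2*x)*cos(2*x)/4

Whatever form G(x) takes, its d/dx must return the stated G'(x).
A general antiderivative is exp(-2*x)*sin(2*x)/4 + exp(-2*x)*cos(2*x)/4 + C.
The condition gives C = -exp(1)*sin(1)/4 + exp(1)*cos(1)/4 + 1/2 - (-exp(1)*sin(1)/4 + exp(1)*cos(1)/4) = 1/2.
So G(x) = 1/2 + exp(-2*x)*sin(2*x)/4 + exp(-2*x)*cos(2*x)/4.
Check: d/dx[1/2 + exp(-2*x)*sin(2*x)/4 + exp(-2*x)*cos(2*x)/4] = -exp(-2*x)*sin(2*x) = G'(x).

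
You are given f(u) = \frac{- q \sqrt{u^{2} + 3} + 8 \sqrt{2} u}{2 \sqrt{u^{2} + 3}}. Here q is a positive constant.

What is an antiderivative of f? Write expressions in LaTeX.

Differentiate the proposed F(u) back; it has to land on f(u) exactly.
Check: d/du[\frac{- q u + 8 \sqrt{2} \sqrt{u^{2} + 3}}{2}] = \frac{- q \sqrt{u^{2} + 3} + 8 \sqrt{2} u}{2 \sqrt{u^{2} + 3}} = f(u).

An antiderivative is F(u) = \frac{- q u + 8 \sqrt{2} \sqrt{u^{2} + 3}}{2}.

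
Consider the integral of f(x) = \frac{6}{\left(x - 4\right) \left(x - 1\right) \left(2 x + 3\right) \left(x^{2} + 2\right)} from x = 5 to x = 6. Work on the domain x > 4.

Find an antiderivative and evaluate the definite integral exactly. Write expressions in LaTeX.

Antiderivative: F(x) = \frac{\log{\left(x - 4 \right)}}{99} - \frac{2 \log{\left(x - 1 \right)}}{15} + \frac{48 \log{\left(x + \frac{3}{2} \right)}}{935} + \frac{11 \log{\left(x^{2} + 2 \right)}}{306} + \frac{13 \sqrt{2} \operatorname{atan}{\left(\frac{\sqrt{2} x}{2} \right)}}{153}; value = - \frac{2 \log{\left(5 \right)}}{15} - \frac{13 \sqrt{2} \operatorname{atan}{\left(\frac{5 \sqrt{2}}{2} \right)}}{153} - \frac{11 \log{\left(27 \right)}}{306} - \frac{48 \log{\left(\frac{13}{2} \right)}}{935} + \frac{\log{\left(2 \right)}}{99} + \frac{48 \log{\left(\frac{15}{2} \right)}}{935} + \frac{11 \log{\left(38 \right)}}{306} + \frac{13 \sqrt{2} \operatorname{atan}{\left(3 \sqrt{2} \right)}}{153} + \frac{2 \log{\left(4 \right)}}{15}

The denominator factors as \left(x - 4\right) \left(x - 1\right) \left(2 x + 3\right) \left(x^{2} + 2\right); partial fractions split f into directly integrable pieces: \frac{11 x + 26}{153 \left(x^{2} + 2\right)} + \frac{96}{935 \left(2 x + 3\right)} - \frac{2}{15 \left(x - 1\right)} + \frac{1}{99 \left(x - 4\right)}.
F(x) = \frac{\log{\left(x - 4 \right)}}{99} - \frac{2 \log{\left(x - 1 \right)}}{15} + \frac{48 \log{\left(x + \frac{3}{2} \right)}}{935} + \frac{11 \log{\left(x^{2} + 2 \right)}}{306} + \frac{13 \sqrt{2} \operatorname{atan}{\left(\frac{\sqrt{2} x}{2} \right)}}{153} is an antiderivative of f.
Check: d/dx[\frac{\log{\left(x - 4 \right)}}{99} - \frac{2 \log{\left(x - 1 \right)}}{15} + \frac{48 \log{\left(x + \frac{3}{2} \right)}}{935} + \frac{11 \log{\left(x^{2} + 2 \right)}}{306} + \frac{13 \sqrt{2} \operatorname{atan}{\left(\frac{\sqrt{2} x}{2} \right)}}{153}] = \frac{6}{2 x^{5} - 7 x^{4} - 3 x^{3} - 2 x^{2} - 14 x + 24}, which equals f(x).
F(6) = - \frac{2 \log{\left(5 \right)}}{15} + \frac{\log{\left(2 \right)}}{99} + \frac{48 \log{\left(\frac{15}{2} \right)}}{935} + \frac{11 \log{\left(38 \right)}}{306} + \frac{13 \sqrt{2} \operatorname{atan}{\left(3 \sqrt{2} \right)}}{153}; F(5) = - \frac{2 \log{\left(4 \right)}}{15} + \frac{48 \log{\left(\frac{13}{2} \right)}}{935} + \frac{11 \log{\left(27 \right)}}{306} + \frac{13 \sqrt{2} \operatorname{atan}{\left(\frac{5 \sqrt{2}}{2} \right)}}{153}.
Integral = F(6) - F(5) = - \frac{2 \log{\left(5 \right)}}{15} - \frac{13 \sqrt{2} \operatorname{atan}{\left(\frac{5 \sqrt{2}}{2} \right)}}{153} - \frac{11 \log{\left(27 \right)}}{306} - \frac{48 \log{\left(\frac{13}{2} \right)}}{935} + \frac{\log{\left(2 \right)}}{99} + \frac{48 \log{\left(\frac{15}{2} \right)}}{935} + \frac{11 \log{\left(38 \right)}}{306} + \frac{13 \sqrt{2} \operatorname{atan}{\left(3 \sqrt{2} \right)}}{153} + \frac{2 \log{\left(4 \right)}}{15}.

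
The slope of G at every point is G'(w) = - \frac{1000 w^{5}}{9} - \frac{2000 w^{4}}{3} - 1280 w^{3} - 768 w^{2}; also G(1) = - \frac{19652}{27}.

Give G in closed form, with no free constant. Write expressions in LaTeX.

G(w) = - \frac{4 w^{3} \left(5 w + 12\right)^{3}}{27}

The substitution u = \frac{5 w^{2}}{3} + 4 w works: G'(w) is exactly (dG/du)*(du/dw) for that inner function.
A general antiderivative is - 4 \left(\frac{5 w^{2}}{3} + 4 w\right)^{3} + C.
The condition gives C = - \frac{19652}{27} - (- \frac{19652}{27}) = 0.
So G(w) = - \frac{4 w^{3} \left(5 w + 12\right)^{3}}{27}.
Check: d/dw[- \frac{4 w^{3} \left(5 w + 12\right)^{3}}{27}] = - \frac{1000 w^{5}}{9} - \frac{2000 w^{4}}{3} - 1280 w^{3} - 768 w^{2} = G'(w).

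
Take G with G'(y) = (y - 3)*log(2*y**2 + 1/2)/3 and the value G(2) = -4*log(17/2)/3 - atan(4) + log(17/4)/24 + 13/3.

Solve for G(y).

Differentiate the proposed G(y) back; it has to land on the given G'(y).
A general antiderivative is -y**2/6 + 2*y + (y**2/6 - y)*log(2*y**2 + 1/2) + log(y**2 + 1/4)/24 - atan(2*y) + C.
The condition gives C = -4*log(17/2)/3 - atan(4) + log(17/4)/24 + 13/3 - (-4*log(17/2)/3 - atan(4) + log(17/4)/24 + 10/3) = 1.
So G(y) = (4*y**2*log(2*y**2 + 1/2) - 4*y**2 - 24*y*log(2*y**2 + 1/2) + 48*y + log(y**2 + 1/4) - 24*atan(2*y) + 24)/24.
Check: d/dy[(4*y**2*log(2*y**2 + 1/2) - 4*y**2 - 24*y*log(2*y**2 + 1/2) + 48*y + log(y**2 + 1/4) - 24*atan(2*y) + 24)/24] = y*log(2*y**2 + 1/2)/3 - log(2*y**2 + 1/2), which equals G'(y).

G(y) = (4*y**2*log(2*y**2 + 1/2) - 4*y**2 - 24*y*log(2*y**2 + 1/2) + 48*y + log(y**2 + 1/4) - 24*atan(2*y) + 24)/24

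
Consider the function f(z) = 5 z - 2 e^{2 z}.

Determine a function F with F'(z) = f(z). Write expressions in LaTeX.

Integrate term by term and add the pieces.
Check: d/dz[\frac{5 z^{2} - 2 e^{2 z} - 4}{2}] = 5 z - 2 e^{2 z} = f(z).

An antiderivative is F(z) = \frac{5 z^{2} - 2 e^{2 z} - 4}{2}.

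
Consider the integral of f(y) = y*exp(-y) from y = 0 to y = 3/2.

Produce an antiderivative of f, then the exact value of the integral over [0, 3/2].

f has the shape u'v + uv' for u = -y - 1 and v = exp(-y) — it is the derivative of the product u*v.
F(y) = (-y - 1)*exp(-y) is an antiderivative of f.
Check: d/dy[(-y - 1)*exp(-y)] = y*exp(-y) = f(y).
F(3/2) = -5*exp(-3/2)/2; F(0) = -1.
Integral = F(3/2) - F(0) = 1 - 5*exp(-3/2)/2.

Antiderivative: F(y) = (-y - 1)*exp(-y); value = 1 - 5*exp(-3/2)/2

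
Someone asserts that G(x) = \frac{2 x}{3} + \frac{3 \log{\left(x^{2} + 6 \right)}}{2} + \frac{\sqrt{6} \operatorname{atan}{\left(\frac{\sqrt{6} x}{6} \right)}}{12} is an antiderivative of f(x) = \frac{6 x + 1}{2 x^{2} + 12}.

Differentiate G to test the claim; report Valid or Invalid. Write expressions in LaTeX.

d/dx[G] = \frac{4 x^{2} + 18 x + 27}{6 x^{2} + 36}
d/dx[G] - f(x) = \frac{2}{3} != 0.

Invalid: d/dx[G] - f = \frac{2}{3}, which is not 0.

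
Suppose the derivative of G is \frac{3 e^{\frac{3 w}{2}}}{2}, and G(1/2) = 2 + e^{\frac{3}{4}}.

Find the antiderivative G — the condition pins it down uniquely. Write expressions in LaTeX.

G(w) = e^{\frac{3 w}{2}} + 2

A candidate passes only if d/dw[G] lands on the given G'(w) exactly.
A general antiderivative is e^{\frac{3 w}{2}} + C.
The condition gives C = 2 + e^{\frac{3}{4}} - (e^{\frac{3}{4}}) = 2.
So G(w) = e^{\frac{3 w}{2}} + 2.
Check: d/dw[e^{\frac{3 w}{2}} + 2] = \frac{3 e^{\frac{3 w}{2}}}{2} = G'(w).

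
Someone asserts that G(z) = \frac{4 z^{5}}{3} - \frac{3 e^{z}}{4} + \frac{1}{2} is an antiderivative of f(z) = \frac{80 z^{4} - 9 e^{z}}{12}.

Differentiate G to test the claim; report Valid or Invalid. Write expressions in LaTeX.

d/dz[G] = \frac{20 z^{4}}{3} - \frac{3 e^{z}}{4}
This equals f(z) exactly, so the claim holds.

Valid - the claim checks out under differentiation.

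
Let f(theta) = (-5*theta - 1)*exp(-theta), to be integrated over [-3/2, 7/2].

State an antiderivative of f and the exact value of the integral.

Antiderivative: F(theta) = (5*theta + 6)*exp(-theta); value = 47*exp(-7/2)/2 + 3*exp(3/2)/2

Recognize the product-rule pattern: f = u'v + uv' with u = 5*theta + 6, v = exp(-theta), so integration by parts undoes it.
F(theta) = (5*theta + 6)*exp(-theta) is an antiderivative of f.
Check: d/dtheta[(5*theta + 6)*exp(-theta)] = (-5*theta - 1)*exp(-theta) = f(theta).
F(7/2) = 47*exp(-7/2)/2; F(-3/2) = -3*exp(3/2)/2.
Integral = F(7/2) - F(-3/2) = 47*exp(-7/2)/2 + 3*exp(3/2)/2.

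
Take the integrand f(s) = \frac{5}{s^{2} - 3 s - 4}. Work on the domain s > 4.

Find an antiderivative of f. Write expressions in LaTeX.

An antiderivative is F(s) = \log{\left(s - 4 \right)} - \log{\left(s + 1 \right)}.

Factor the denominator (\left(s - 4\right) \left(s + 1\right)) and decompose: f = - \frac{1}{s + 1} + \frac{1}{s - 4}; each piece integrates to a log, atan, or power term.
Check: d/ds[\log{\left(s - 4 \right)} - \log{\left(s + 1 \right)}] = \frac{5}{s^{2} - 3 s - 4} = f(s).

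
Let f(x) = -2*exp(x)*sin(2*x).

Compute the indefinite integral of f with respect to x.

A candidate is checked by its d/dx: the result must match f(x).
Check: d/dx[2*(-sin(2*x) + 2*cos(2*x))*exp(x)/5] = -2*exp(x)*sin(2*x) = f(x).

F(x) = 2*(-sin(2*x) + 2*cos(2*x))*exp(x)/5 + C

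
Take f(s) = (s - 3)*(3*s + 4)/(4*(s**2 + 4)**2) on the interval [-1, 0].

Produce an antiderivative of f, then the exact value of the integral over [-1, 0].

f has the shape u'v + uv' for u = 1/(8*s**2 + 32) and v = 5 - 6*s — it is the derivative of the product u*v.
F(s) = -6*s/(8*s**2 + 32) + 5/(8*s**2 + 32) is an antiderivative of f.
Check: d/ds[-6*s/(8*s**2 + 32) + 5/(8*s**2 + 32)] = (3*s**2 - 5*s - 12)/(4*s**4 + 32*s**2 + 64), which equals f(s).
F(0) = 5/32; F(-1) = 11/40.
Integral = F(0) - F(-1) = -19/160.

Antiderivative: F(s) = -6*s/(8*s**2 + 32) + 5/(8*s**2 + 32); value = -19/160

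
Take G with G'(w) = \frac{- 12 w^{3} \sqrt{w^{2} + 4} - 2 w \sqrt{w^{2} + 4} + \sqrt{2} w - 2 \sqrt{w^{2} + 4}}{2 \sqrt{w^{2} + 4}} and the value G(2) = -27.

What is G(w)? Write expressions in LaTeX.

G(w) = \frac{\sqrt{2} \left(- 3 \sqrt{2} w^{4} - \sqrt{2} w^{2} - 2 \sqrt{2} w + 2 \sqrt{w^{2} + 4} - 2 \sqrt{2}\right)}{4}

Differentiate the proposed G(w) back; it has to land on the given G'(w).
A general antiderivative is - \frac{3 w^{4}}{2} - \frac{w^{2}}{2} - w + \sqrt{\frac{w^{2}}{2} + 2} + C.
The condition gives C = -27 - (-26) = -1.
So G(w) = \frac{\sqrt{2} \left(- 3 \sqrt{2} w^{4} - \sqrt{2} w^{2} - 2 \sqrt{2} w + 2 \sqrt{w^{2} + 4} - 2 \sqrt{2}\right)}{4}.
Check: d/dw[\frac{\sqrt{2} \left(- 3 \sqrt{2} w^{4} - \sqrt{2} w^{2} - 2 \sqrt{2} w + 2 \sqrt{w^{2} + 4} - 2 \sqrt{2}\right)}{4}] = \frac{- 12 w^{3} \sqrt{w^{2} + 4} - 2 w \sqrt{w^{2} + 4} + \sqrt{2} w - 2 \sqrt{w^{2} + 4}}{2 \sqrt{w^{2} + 4}} = G'(w).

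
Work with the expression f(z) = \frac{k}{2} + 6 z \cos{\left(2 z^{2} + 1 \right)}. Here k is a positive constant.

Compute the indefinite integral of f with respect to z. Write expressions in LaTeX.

F(z) = \frac{k z + 3 \sin{\left(2 z^{2} + 1 \right)}}{2} + C

Check any antiderivative F(z) by computing F'(z) and comparing it with f(z).
Check: d/dz[\frac{k z + 3 \sin{\left(2 z^{2} + 1 \right)}}{2}] = \frac{k}{2} + 6 z \cos{\left(2 z^{2} + 1 \right)} = f(z).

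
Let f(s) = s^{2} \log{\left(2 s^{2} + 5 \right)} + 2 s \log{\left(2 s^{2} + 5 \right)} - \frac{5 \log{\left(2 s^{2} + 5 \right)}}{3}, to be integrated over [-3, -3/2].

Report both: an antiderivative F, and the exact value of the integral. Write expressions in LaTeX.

Antiderivative: F(s) = \frac{- 4 s^{3} - 18 s^{2} + 6 s \left(s^{2} + 3 s - 5\right) \log{\left(2 s^{2} + 5 \right)} + 90 s + 45 \log{\left(s^{2} + \frac{5}{2} \right)} - 45 \sqrt{10} \operatorname{atan}{\left(\frac{\sqrt{10} s}{5} \right)}}{18}; value = - 5 \log{\left(23 \right)} - \frac{5 \sqrt{10} \operatorname{atan}{\left(\frac{3 \sqrt{10}}{5} \right)}}{2} - \frac{5 \log{\left(\frac{23}{2} \right)}}{2} + \frac{5 \log{\left(\frac{19}{4} \right)}}{2} + \frac{5 \sqrt{10} \operatorname{atan}{\left(\frac{3 \sqrt{10}}{10} \right)}}{2} + \frac{29 \log{\left(\frac{19}{2} \right)}}{8} + 9

Integrate term by term and add the pieces.
F(s) = \frac{- 4 s^{3} - 18 s^{2} + 6 s \left(s^{2} + 3 s - 5\right) \log{\left(2 s^{2} + 5 \right)} + 90 s + 45 \log{\left(s^{2} + \frac{5}{2} \right)} - 45 \sqrt{10} \operatorname{atan}{\left(\frac{\sqrt{10} s}{5} \right)}}{18} is an antiderivative of f.
Check: d/ds[\frac{- 4 s^{3} - 18 s^{2} + 6 s \left(s^{2} + 3 s - 5\right) \log{\left(2 s^{2} + 5 \right)} + 90 s + 45 \log{\left(s^{2} + \frac{5}{2} \right)} - 45 \sqrt{10} \operatorname{atan}{\left(\frac{\sqrt{10} s}{5} \right)}}{18}] = s^{2} \log{\left(2 s^{2} + 5 \right)} + 2 s \log{\left(2 s^{2} + 5 \right)} - \frac{5 \log{\left(2 s^{2} + 5 \right)}}{3} = f(s).
F(-3/2) = -9 + \frac{5 \log{\left(\frac{19}{4} \right)}}{2} + \frac{5 \sqrt{10} \operatorname{atan}{\left(\frac{3 \sqrt{10}}{10} \right)}}{2} + \frac{29 \log{\left(\frac{19}{2} \right)}}{8}; F(-3) = -18 + \frac{5 \log{\left(\frac{23}{2} \right)}}{2} + \frac{5 \sqrt{10} \operatorname{atan}{\left(\frac{3 \sqrt{10}}{5} \right)}}{2} + 5 \log{\left(23 \right)}.
Integral = F(-3/2) - F(-3) = - 5 \log{\left(23 \right)} - \frac{5 \sqrt{10} \operatorname{atan}{\left(\frac{3 \sqrt{10}}{5} \right)}}{2} - \frac{5 \log{\left(\frac{23}{2} \right)}}{2} + \frac{5 \log{\left(\frac{19}{4} \right)}}{2} + \frac{5 \sqrt{10} \operatorname{atan}{\left(\frac{3 \sqrt{10}}{10} \right)}}{2} + \frac{29 \log{\left(\frac{19}{2} \right)}}{8} + 9.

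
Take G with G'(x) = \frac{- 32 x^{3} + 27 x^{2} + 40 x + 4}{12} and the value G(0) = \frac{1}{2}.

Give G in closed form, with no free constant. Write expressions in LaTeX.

G(x) = - \frac{2 x^{4}}{3} + \frac{3 x^{3}}{4} + \frac{5 x^{2}}{3} + \frac{x}{3} + \frac{1}{2}

Any candidate G(x) must reproduce the stated G'(x) exactly.
A general antiderivative is - \frac{2 x^{4}}{3} + \frac{3 x^{3}}{4} + \frac{5 x^{2}}{3} + \frac{x}{3} + C.
The condition gives C = \frac{1}{2} - (0) = \frac{1}{2}.
So G(x) = - \frac{2 x^{4}}{3} + \frac{3 x^{3}}{4} + \frac{5 x^{2}}{3} + \frac{x}{3} + \frac{1}{2}.
Check: d/dx[- \frac{2 x^{4}}{3} + \frac{3 x^{3}}{4} + \frac{5 x^{2}}{3} + \frac{x}{3} + \frac{1}{2}] = - \frac{8 x^{3}}{3} + \frac{9 x^{2}}{4} + \frac{10 x}{3} + \frac{1}{3}, which equals G'(x).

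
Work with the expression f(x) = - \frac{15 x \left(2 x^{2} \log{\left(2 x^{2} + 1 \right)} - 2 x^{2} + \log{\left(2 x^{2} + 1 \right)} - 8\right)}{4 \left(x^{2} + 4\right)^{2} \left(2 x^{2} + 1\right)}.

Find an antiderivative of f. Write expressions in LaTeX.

Recognize the product-rule pattern: f = u'v + uv' with u = \frac{15}{16 \left(\frac{x^{2}}{2} + 2\right)}, v = \log{\left(2 x^{2} + 1 \right)}, so integration by parts undoes it.
Check: d/dx[\frac{15 \log{\left(2 x^{2} + 1 \right)}}{8 x^{2} + 32}] = \frac{- 30 x^{3} \log{\left(2 x^{2} + 1 \right)} + 30 x^{3} - 15 x \log{\left(2 x^{2} + 1 \right)} + 120 x}{8 x^{6} + 68 x^{4} + 160 x^{2} + 64}, which equals f(x).

An antiderivative is F(x) = \frac{15 \log{\left(2 x^{2} + 1 \right)}}{8 x^{2} + 32}.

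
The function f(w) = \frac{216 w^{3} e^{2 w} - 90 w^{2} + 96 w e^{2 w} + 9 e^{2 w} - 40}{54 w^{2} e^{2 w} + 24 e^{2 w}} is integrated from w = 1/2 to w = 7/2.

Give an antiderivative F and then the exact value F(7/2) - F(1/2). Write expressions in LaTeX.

An antiderivative F(w) passes only if d/dw[F] lands on f(w) exactly.
F(w) = \frac{\left(24 w^{2} e^{2 w} + 3 e^{2 w} \operatorname{atan}{\left(\frac{3 w}{2} \right)} + 10\right) e^{- 2 w}}{12} is an antiderivative of f.
Check: d/dw[\frac{\left(24 w^{2} e^{2 w} + 3 e^{2 w} \operatorname{atan}{\left(\frac{3 w}{2} \right)} + 10\right) e^{- 2 w}}{12}] = \frac{216 w^{3} e^{2 w} - 90 w^{2} + 96 w e^{2 w} + 9 e^{2 w} - 40}{54 w^{2} e^{2 w} + 24 e^{2 w}} = f(w).
F(7/2) = \frac{5}{6 e^{7}} + \frac{\operatorname{atan}{\left(\frac{21}{4} \right)}}{4} + \frac{49}{2}; F(1/2) = \frac{\operatorname{atan}{\left(\frac{3}{4} \right)}}{4} + \frac{5}{6 e} + \frac{1}{2}.
Integral = F(7/2) - F(1/2) = - \frac{5}{6 e} - \frac{\operatorname{atan}{\left(\frac{3}{4} \right)}}{4} + \frac{5}{6 e^{7}} + \frac{\operatorname{atan}{\left(\frac{21}{4} \right)}}{4} + 24.

Antiderivative: F(w) = \frac{\left(24 w^{2} e^{2 w} + 3 e^{2 w} \operatorname{atan}{\left(\frac{3 w}{2} \right)} + 10\right) e^{- 2 w}}{12}; value = - \frac{5}{6 e} - \frac{\operatorname{atan}{\left(\frac{3}{4} \right)}}{4} + \frac{5}{6 e^{7}} + \frac{\operatorname{atan}{\left(\frac{21}{4} \right)}}{4} + 24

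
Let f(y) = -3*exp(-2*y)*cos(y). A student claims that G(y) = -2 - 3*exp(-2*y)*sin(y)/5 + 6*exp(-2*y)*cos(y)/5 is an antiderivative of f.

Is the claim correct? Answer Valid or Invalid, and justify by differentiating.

Valid - the claim checks out under differentiation.

d/dy[G] = -3*exp(-2*y)*cos(y)
This equals f(y) exactly, so the claim holds.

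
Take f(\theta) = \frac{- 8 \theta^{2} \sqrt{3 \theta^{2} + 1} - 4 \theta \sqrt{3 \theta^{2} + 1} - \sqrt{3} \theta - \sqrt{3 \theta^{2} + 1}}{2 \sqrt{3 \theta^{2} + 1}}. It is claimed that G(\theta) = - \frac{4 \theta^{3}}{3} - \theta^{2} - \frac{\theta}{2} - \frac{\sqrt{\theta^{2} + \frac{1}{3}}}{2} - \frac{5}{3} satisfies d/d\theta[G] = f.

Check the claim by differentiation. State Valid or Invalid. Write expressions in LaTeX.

Valid. The derivative of G reproduces f.

d/d\theta[G] = \frac{- 8 \theta^{2} \sqrt{3 \theta^{2} + 1} - 4 \theta \sqrt{3 \theta^{2} + 1} - \sqrt{3} \theta - \sqrt{3 \theta^{2} + 1}}{2 \sqrt{3 \theta^{2} + 1}}
This equals f(\theta) exactly, so the claim holds.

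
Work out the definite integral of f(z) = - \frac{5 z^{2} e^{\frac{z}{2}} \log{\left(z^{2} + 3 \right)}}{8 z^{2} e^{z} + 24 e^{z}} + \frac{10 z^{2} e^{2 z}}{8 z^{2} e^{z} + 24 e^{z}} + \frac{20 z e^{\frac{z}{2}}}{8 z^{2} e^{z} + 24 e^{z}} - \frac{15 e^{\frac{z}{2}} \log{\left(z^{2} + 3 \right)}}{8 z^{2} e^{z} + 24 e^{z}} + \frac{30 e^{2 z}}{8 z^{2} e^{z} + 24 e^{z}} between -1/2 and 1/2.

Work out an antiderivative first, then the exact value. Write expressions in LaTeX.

Integrate term by term and add the pieces.
F(z) = \frac{5 \left(e^{\frac{3 z}{2}} + \log{\left(z^{2} + 3 \right)}\right) e^{- \frac{z}{2}}}{4} is an antiderivative of f.
Check: d/dz[\frac{5 \left(e^{\frac{3 z}{2}} + \log{\left(z^{2} + 3 \right)}\right) e^{- \frac{z}{2}}}{4}] = \frac{10 z^{2} e^{\frac{3 z}{2}} - 5 z^{2} \log{\left(z^{2} + 3 \right)} + 20 z + 30 e^{\frac{3 z}{2}} - 15 \log{\left(z^{2} + 3 \right)}}{8 z^{2} e^{\frac{z}{2}} + 24 e^{\frac{z}{2}}}, which equals f(z).
F(1/2) = \frac{5 \log{\left(\frac{13}{4} \right)}}{4 e^{\frac{1}{4}}} + \frac{5 e^{\frac{1}{2}}}{4}; F(-1/2) = \frac{5}{4 e^{\frac{1}{2}}} + \frac{5 e^{\frac{1}{4}} \log{\left(\frac{13}{4} \right)}}{4}.
Integral = F(1/2) - F(-1/2) = - \frac{5 e^{\frac{1}{4}} \log{\left(\frac{13}{4} \right)}}{4} - \frac{5}{4 e^{\frac{1}{2}}} + \frac{5 \log{\left(\frac{13}{4} \right)}}{4 e^{\frac{1}{4}}} + \frac{5 e^{\frac{1}{2}}}{4}.

Antiderivative: F(z) = \frac{5 \left(e^{\frac{3 z}{2}} + \log{\left(z^{2} + 3 \right)}\right) e^{- \frac{z}{2}}}{4}; value = - \frac{5 e^{\frac{1}{4}} \log{\left(\frac{13}{4} \right)}}{4} - \frac{5}{4 e^{\frac{1}{2}}} + \frac{5 \log{\left(\frac{13}{4} \right)}}{4 e^{\frac{1}{4}}} + \frac{5 e^{\frac{1}{2}}}{4}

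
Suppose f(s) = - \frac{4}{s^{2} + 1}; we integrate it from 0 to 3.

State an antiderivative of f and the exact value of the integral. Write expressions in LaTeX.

Any candidate F(s) must reproduce f(s) exactly when differentiated.
F(s) = - 4 \operatorname{atan}{\left(s \right)} is an antiderivative of f.
Check: d/ds[- 4 \operatorname{atan}{\left(s \right)}] = - \frac{4}{s^{2} + 1} = f(s).
F(3) = - 4 \operatorname{atan}{\left(3 \right)}; F(0) = 0.
Integral = F(3) - F(0) = - 4 \operatorname{atan}{\left(3 \right)}.

Antiderivative: F(s) = - 4 \operatorname{atan}{\left(s \right)}; value = - 4 \operatorname{atan}{\left(3 \right)}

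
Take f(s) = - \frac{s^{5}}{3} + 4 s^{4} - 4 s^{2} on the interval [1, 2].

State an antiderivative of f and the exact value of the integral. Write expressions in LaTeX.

Antiderivative: F(s) = - \frac{s^{6}}{18} + \frac{4 s^{5}}{5} - \frac{4 s^{3}}{3}; value = \frac{359}{30}

Integrate term by term and add the pieces.
F(s) = - \frac{s^{6}}{18} + \frac{4 s^{5}}{5} - \frac{4 s^{3}}{3} is an antiderivative of f.
Check: d/ds[- \frac{s^{6}}{18} + \frac{4 s^{5}}{5} - \frac{4 s^{3}}{3}] = - \frac{s^{5}}{3} + 4 s^{4} - 4 s^{2} = f(s).
F(2) = \frac{512}{45}; F(1) = - \frac{53}{90}.
Integral = F(2) - F(1) = \frac{359}{30}.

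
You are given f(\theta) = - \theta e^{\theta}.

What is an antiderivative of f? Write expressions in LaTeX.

An antiderivative is F(\theta) = - \theta e^{\theta} + e^{\theta}.

Recognize the product-rule pattern: f = u'v + uv' with u = 1 - \theta, v = e^{\theta}, so integration by parts undoes it.
Check: d/d\theta[- \theta e^{\theta} + e^{\theta}] = - \theta e^{\theta} = f(\theta).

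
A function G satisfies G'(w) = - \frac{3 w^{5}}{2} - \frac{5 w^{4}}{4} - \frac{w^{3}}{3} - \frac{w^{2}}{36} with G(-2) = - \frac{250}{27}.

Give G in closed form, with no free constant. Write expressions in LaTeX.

The substitution u = - w^{2} - \frac{w}{3} works: G'(w) is exactly (dG/du)*(du/dw) for that inner function.
A general antiderivative is \frac{\left(- w^{2} - \frac{w}{3}\right)^{3}}{4} + C.
The condition gives C = - \frac{250}{27} - (- \frac{250}{27}) = 0.
So G(w) = - \frac{w^{6}}{4} - \frac{w^{5}}{4} - \frac{w^{4}}{12} - \frac{w^{3}}{108}.
Check: d/dw[- \frac{w^{6}}{4} - \frac{w^{5}}{4} - \frac{w^{4}}{12} - \frac{w^{3}}{108}] = - \frac{3 w^{5}}{2} - \frac{5 w^{4}}{4} - \frac{w^{3}}{3} - \frac{w^{2}}{36} = G'(w).

G(w) = - \frac{w^{6}}{4} - \frac{w^{5}}{4} - \frac{w^{4}}{12} - \frac{w^{3}}{108}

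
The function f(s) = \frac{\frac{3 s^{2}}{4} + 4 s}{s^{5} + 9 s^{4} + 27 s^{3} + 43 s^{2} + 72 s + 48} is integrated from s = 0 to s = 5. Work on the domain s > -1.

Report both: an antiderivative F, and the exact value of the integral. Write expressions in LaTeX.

Antiderivative: F(s) = - \frac{13 \log{\left(s + 1 \right)}}{144} + \frac{286 \log{\left(s + 4 \right)}}{3249} + \frac{13 \log{\left(s^{2} + 3 \right)}}{11552} + \frac{369 \sqrt{3} \operatorname{atan}{\left(\frac{\sqrt{3} s}{3} \right)}}{5776} - \frac{4}{57 s + 228}; value = - \frac{13 \log{\left(6 \right)}}{144} - \frac{286 \log{\left(4 \right)}}{3249} - \frac{13 \log{\left(3 \right)}}{11552} + \frac{13 \log{\left(28 \right)}}{11552} + \frac{5}{513} + \frac{369 \sqrt{3} \operatorname{atan}{\left(\frac{5 \sqrt{3}}{3} \right)}}{5776} + \frac{286 \log{\left(9 \right)}}{3249}

The denominator factors as 4 \left(s + 1\right) \left(s + 4\right)^{2} \left(s^{2} + 3\right); partial fractions split f into directly integrable pieces: \frac{13 s + 1107}{5776 \left(s^{2} + 3\right)} + \frac{286}{3249 \left(s + 4\right)} + \frac{4}{57 \left(s + 4\right)^{2}} - \frac{13}{144 \left(s + 1\right)}.
F(s) = - \frac{13 \log{\left(s + 1 \right)}}{144} + \frac{286 \log{\left(s + 4 \right)}}{3249} + \frac{13 \log{\left(s^{2} + 3 \right)}}{11552} + \frac{369 \sqrt{3} \operatorname{atan}{\left(\frac{\sqrt{3} s}{3} \right)}}{5776} - \frac{4}{57 s + 228} is an antiderivative of f.
Check: d/ds[- \frac{13 \log{\left(s + 1 \right)}}{144} + \frac{286 \log{\left(s + 4 \right)}}{3249} + \frac{13 \log{\left(s^{2} + 3 \right)}}{11552} + \frac{369 \sqrt{3} \operatorname{atan}{\left(\frac{\sqrt{3} s}{3} \right)}}{5776} - \frac{4}{57 s + 228}] = \frac{3 s^{2} + 16 s}{4 s^{5} + 36 s^{4} + 108 s^{3} + 172 s^{2} + 288 s + 192}, which equals f(s).
F(5) = - \frac{13 \log{\left(6 \right)}}{144} - \frac{4}{513} + \frac{13 \log{\left(28 \right)}}{11552} + \frac{369 \sqrt{3} \operatorname{atan}{\left(\frac{5 \sqrt{3}}{3} \right)}}{5776} + \frac{286 \log{\left(9 \right)}}{3249}; F(0) = - \frac{1}{57} + \frac{13 \log{\left(3 \right)}}{11552} + \frac{286 \log{\left(4 \right)}}{3249}.
Integral = F(5) - F(0) = - \frac{13 \log{\left(6 \right)}}{144} - \frac{286 \log{\left(4 \right)}}{3249} - \frac{13 \log{\left(3 \right)}}{11552} + \frac{13 \log{\left(28 \right)}}{11552} + \frac{5}{513} + \frac{369 \sqrt{3} \operatorname{atan}{\left(\frac{5 \sqrt{3}}{3} \right)}}{5776} + \frac{286 \log{\left(9 \right)}}{3249}.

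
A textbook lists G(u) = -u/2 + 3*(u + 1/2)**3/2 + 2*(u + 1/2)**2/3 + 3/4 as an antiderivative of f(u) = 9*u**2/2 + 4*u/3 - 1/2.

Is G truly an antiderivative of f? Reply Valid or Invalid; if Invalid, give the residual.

Invalid: d/du[G] - f = 9*u/2 + 43/24, which is not 0.

d/du[G] = 9*u**2/2 + 35*u/6 + 31/24
d/du[G] - f(u) = 9*u/2 + 43/24 != 0.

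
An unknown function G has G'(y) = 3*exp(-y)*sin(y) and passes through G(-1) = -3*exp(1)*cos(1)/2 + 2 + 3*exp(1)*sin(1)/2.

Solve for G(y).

G(y) = 2 - 3*exp(-y)*sin(y)/2 - 3*exp(-y)*cos(y)/2

Differentiate the proposed G(y) back; it has to land on the given G'(y).
A general antiderivative is -3*exp(-y)*sin(y)/2 - 3*exp(-y)*cos(y)/2 + C.
The condition gives C = -3*exp(1)*cos(1)/2 + 2 + 3*exp(1)*sin(1)/2 - (-3*exp(1)*cos(1)/2 + 3*exp(1)*sin(1)/2) = 2.
So G(y) = 2 - 3*exp(-y)*sin(y)/2 - 3*exp(-y)*cos(y)/2.
Check: d/dy[2 - 3*exp(-y)*sin(y)/2 - 3*exp(-y)*cos(y)/2] = 3*exp(-y)*sin(y) = G'(y).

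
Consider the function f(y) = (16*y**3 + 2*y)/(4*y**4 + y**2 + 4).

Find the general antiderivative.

f matches the chain-rule pattern g'(h)*h' with inner function h(y) = 2*y**4 + y**2/2 + 2; substituting u = h(y) collapses the integral.
Check: d/dy[log(2*y**4 + y**2/2 + 2)] = (16*y**3 + 2*y)/(4*y**4 + y**2 + 4) = f(y).

F(y) = log(2*y**4 + y**2/2 + 2) + C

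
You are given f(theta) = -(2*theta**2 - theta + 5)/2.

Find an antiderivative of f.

An antiderivative is F(theta) = -theta**3/3 + theta**2/4 - 5*theta/2.

Check any antiderivative F(theta) by computing F'(theta) and comparing it with f(theta).
Check: d/dtheta[-theta**3/3 + theta**2/4 - 5*theta/2] = -theta**2 + theta/2 - 5/2, which equals f(theta).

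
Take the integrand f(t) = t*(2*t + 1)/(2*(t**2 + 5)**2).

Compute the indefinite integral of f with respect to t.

F(t) = (2*sqrt(5)*t**2*atan(sqrt(5)*t/5) - 10*t + 10*sqrt(5)*atan(sqrt(5)*t/5) - 5)/(20*t**2 + 100) + C

Differentiate the proposed F(t) back; it has to land on f(t) exactly.
Check: d/dt[(2*sqrt(5)*t**2*atan(sqrt(5)*t/5) - 10*t + 10*sqrt(5)*atan(sqrt(5)*t/5) - 5)/(20*t**2 + 100)] = (2*t**2 + t)/(2*t**4 + 20*t**2 + 50), which equals f(t).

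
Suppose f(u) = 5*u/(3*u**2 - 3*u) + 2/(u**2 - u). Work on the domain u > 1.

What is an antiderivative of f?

Factor the denominator (3*u*(u - 1)) and decompose: f = 11/(3*(u - 1)) - 2/u; each piece integrates to a log, atan, or power term.
Check: d/du[-2*log(u) + 11*log(u - 1)/3] = (5*u + 6)/(3*u**2 - 3*u), which equals f(u).

An antiderivative is F(u) = -2*log(u) + 11*log(u - 1)/3.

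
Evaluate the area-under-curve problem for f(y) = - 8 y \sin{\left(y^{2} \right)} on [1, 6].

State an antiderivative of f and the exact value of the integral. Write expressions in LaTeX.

Since d/dy undoes antidifferentiation here, F'(y) = f(y) is required of F(y).
F(y) = 4 \cos{\left(y^{2} \right)} is an antiderivative of f.
Check: d/dy[4 \cos{\left(y^{2} \right)}] = - 8 y \sin{\left(y^{2} \right)} = f(y).
F(6) = 4 \cos{\left(36 \right)}; F(1) = 4 \cos{\left(1 \right)}.
Integral = F(6) - F(1) = - 4 \cos{\left(1 \right)} + 4 \cos{\left(36 \right)}.

Antiderivative: F(y) = 4 \cos{\left(y^{2} \right)}; value = - 4 \cos{\left(1 \right)} + 4 \cos{\left(36 \right)}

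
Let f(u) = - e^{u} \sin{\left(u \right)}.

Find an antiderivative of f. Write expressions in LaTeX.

Whatever form F(u) takes, F'(u) = f(u) is non-negotiable.
Check: d/du[- \frac{e^{u} \sin{\left(u \right)}}{2} + \frac{e^{u} \cos{\left(u \right)}}{2}] = - e^{u} \sin{\left(u \right)} = f(u).

An antiderivative is F(u) = - \frac{e^{u} \sin{\left(u \right)}}{2} + \frac{e^{u} \cos{\left(u \right)}}{2}.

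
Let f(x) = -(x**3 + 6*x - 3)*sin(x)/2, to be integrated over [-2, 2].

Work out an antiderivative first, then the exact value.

A first test for any F(x): its x-derivative must equal f(x) identically.
F(x) = (x**3*cos(x) - 3*x**2*sin(x) - 3*cos(x))/2 is an antiderivative of f.
Check: d/dx[(x**3*cos(x) - 3*x**2*sin(x) - 3*cos(x))/2] = -x**3*sin(x)/2 - 3*x*sin(x) + 3*sin(x)/2, which equals f(x).
F(2) = -6*sin(2) + 5*cos(2)/2; F(-2) = -11*cos(2)/2 + 6*sin(2).
Integral = F(2) - F(-2) = -12*sin(2) + 8*cos(2).

Antiderivative: F(x) = (x**3*cos(x) - 3*x**2*sin(x) - 3*cos(x))/2; value = -12*sin(2) + 8*cos(2)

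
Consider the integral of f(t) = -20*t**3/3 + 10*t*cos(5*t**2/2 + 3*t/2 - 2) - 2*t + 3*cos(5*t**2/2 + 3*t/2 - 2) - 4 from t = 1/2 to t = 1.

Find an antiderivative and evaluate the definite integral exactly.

Antiderivative: F(t) = -(5*t**4 + 3*t**2 + 12*t - 6*sin(5*t**2/2 + 3*t/2 - 2))/3; value = -69/16 + 2*sin(5/8) + 2*sin(2)

Integrate term by term and add the pieces.
F(t) = -(5*t**4 + 3*t**2 + 12*t - 6*sin(5*t**2/2 + 3*t/2 - 2))/3 is an antiderivative of f.
Check: d/dt[-(5*t**4 + 3*t**2 + 12*t - 6*sin(5*t**2/2 + 3*t/2 - 2))/3] = -20*t**3/3 + 10*t*cos(5*t**2/2 + 3*t/2 - 2) - 2*t + 3*cos(5*t**2/2 + 3*t/2 - 2) - 4 = f(t).
F(1) = -20/3 + 2*sin(2); F(1/2) = -113/48 - 2*sin(5/8).
Integral = F(1) - F(1/2) = -69/16 + 2*sin(5/8) + 2*sin(2).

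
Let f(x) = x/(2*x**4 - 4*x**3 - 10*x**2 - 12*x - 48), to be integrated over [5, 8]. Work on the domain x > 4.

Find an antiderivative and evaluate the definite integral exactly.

Factor the denominator (2*(x - 4)*(x + 2)*(x**2 + 3)) and decompose: f = -(11*x + 6)/(266*(x**2 + 3)) + 1/(42*(x + 2)) + 1/(57*(x - 4)); each piece integrates to a log, atan, or power term.
F(x) = -(-28*log(x - 4) - 38*log(x + 2) + 33*log(x**2 + 3) + 12*sqrt(3)*atan(sqrt(3)*x/3))/1596 is an antiderivative of f.
Check: d/dx[-(-28*log(x - 4) - 38*log(x + 2) + 33*log(x**2 + 3) + 12*sqrt(3)*atan(sqrt(3)*x/3))/1596] = x/(2*x**4 - 4*x**3 - 10*x**2 - 12*x - 48) = f(x).
F(8) = -11*log(67)/532 - sqrt(3)*atan(8*sqrt(3)/3)/133 + log(4)/57 + log(10)/42; F(5) = -11*log(28)/532 - sqrt(3)*atan(5*sqrt(3)/3)/133 + log(7)/42.
Integral = F(8) - F(5) = -11*log(67)/532 - log(7)/42 - sqrt(3)*atan(8*sqrt(3)/3)/133 + sqrt(3)*atan(5*sqrt(3)/3)/133 + log(4)/57 + log(10)/42 + 11*log(28)/532.

Antiderivative: F(x) = -(-28*log(x - 4) - 38*log(x + 2) + 33*log(x**2 + 3) + 12*sqrt(3)*atan(sqrt(3)*x/3))/1596; value = -11*log(67)/532 - log(7)/42 - sqrt(3)*atan(8*sqrt(3)/3)/133 + sqrt(3)*atan(5*sqrt(3)/3)/133 + log(4)/57 + log(10)/42 + 11*log(28)/532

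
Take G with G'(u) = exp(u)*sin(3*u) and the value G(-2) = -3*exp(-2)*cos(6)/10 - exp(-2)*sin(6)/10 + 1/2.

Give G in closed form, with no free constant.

G(u) = exp(u)*sin(3*u)/10 - 3*exp(u)*cos(3*u)/10 + 1/2

Whatever form G(u) takes, its d/du must return the stated G'(u).
A general antiderivative is exp(u)*sin(3*u)/10 - 3*exp(u)*cos(3*u)/10 + C.
The condition gives C = -3*exp(-2)*cos(6)/10 - exp(-2)*sin(6)/10 + 1/2 - (-3*exp(-2)*cos(6)/10 - exp(-2)*sin(6)/10) = 1/2.
So G(u) = exp(u)*sin(3*u)/10 - 3*exp(u)*cos(3*u)/10 + 1/2.
Check: d/du[exp(u)*sin(3*u)/10 - 3*exp(u)*cos(3*u)/10 + 1/2] = exp(u)*sin(3*u) = G'(u).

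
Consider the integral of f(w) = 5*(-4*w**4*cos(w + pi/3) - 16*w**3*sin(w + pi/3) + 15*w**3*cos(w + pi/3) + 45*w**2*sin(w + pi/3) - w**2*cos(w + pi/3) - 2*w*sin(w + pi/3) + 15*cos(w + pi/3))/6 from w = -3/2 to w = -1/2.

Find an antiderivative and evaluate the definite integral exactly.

f has the shape u'v + uv' for u = -10*w**4/3 + 25*w**3/2 - 5*w**2/6 + 25/2 and v = sin(w + pi/3) — it is the derivative of the product u*v.
F(w) = -10*w**4*sin(w + pi/3)/3 + 25*w**3*sin(w + pi/3)/2 - 5*w**2*sin(w + pi/3)/6 + 25*sin(w + pi/3)/2 is an antiderivative of f.
Check: d/dw[-10*w**4*sin(w + pi/3)/3 + 25*w**3*sin(w + pi/3)/2 - 5*w**2*sin(w + pi/3)/6 + 25*sin(w + pi/3)/2] = -10*w**4*cos(w + pi/3)/3 - 40*w**3*sin(w + pi/3)/3 + 25*w**3*cos(w + pi/3)/2 + 75*w**2*sin(w + pi/3)/2 - 5*w**2*cos(w + pi/3)/6 - 5*w*sin(w + pi/3)/3 + 25*cos(w + pi/3)/2, which equals f(w).
F(-1/2) = 505*cos(1/2 + pi/6)/48; F(-3/2) = -775*cos(pi/6 + 3/2)/16.
Integral = F(-1/2) - F(-3/2) = 775*cos(pi/6 + 3/2)/16 + 505*cos(1/2 + pi/6)/48.

Antiderivative: F(w) = -10*w**4*sin(w + pi/3)/3 + 25*w**3*sin(w + pi/3)/2 - 5*w**2*sin(w + pi/3)/6 + 25*sin(w + pi/3)/2; value = 775*cos(pi/6 + 3/2)/16 + 505*cos(1/2 + pi/6)/48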